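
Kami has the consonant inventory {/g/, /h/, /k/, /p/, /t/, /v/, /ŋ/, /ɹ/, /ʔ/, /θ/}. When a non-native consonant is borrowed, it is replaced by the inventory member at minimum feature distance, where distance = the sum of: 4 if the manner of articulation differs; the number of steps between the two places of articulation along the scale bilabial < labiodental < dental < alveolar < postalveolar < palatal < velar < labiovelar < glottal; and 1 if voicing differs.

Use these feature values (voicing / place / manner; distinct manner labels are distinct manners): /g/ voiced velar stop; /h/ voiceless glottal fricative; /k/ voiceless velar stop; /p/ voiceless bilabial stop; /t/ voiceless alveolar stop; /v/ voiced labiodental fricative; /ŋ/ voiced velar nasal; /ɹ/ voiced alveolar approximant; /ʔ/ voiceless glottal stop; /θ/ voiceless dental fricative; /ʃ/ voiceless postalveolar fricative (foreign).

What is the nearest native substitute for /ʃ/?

/θ/ is closest: same manner (fricative), place distance 2 (postalveolar→dental), same voicing; total 2. Next closest is /h/ at distance 4.

θ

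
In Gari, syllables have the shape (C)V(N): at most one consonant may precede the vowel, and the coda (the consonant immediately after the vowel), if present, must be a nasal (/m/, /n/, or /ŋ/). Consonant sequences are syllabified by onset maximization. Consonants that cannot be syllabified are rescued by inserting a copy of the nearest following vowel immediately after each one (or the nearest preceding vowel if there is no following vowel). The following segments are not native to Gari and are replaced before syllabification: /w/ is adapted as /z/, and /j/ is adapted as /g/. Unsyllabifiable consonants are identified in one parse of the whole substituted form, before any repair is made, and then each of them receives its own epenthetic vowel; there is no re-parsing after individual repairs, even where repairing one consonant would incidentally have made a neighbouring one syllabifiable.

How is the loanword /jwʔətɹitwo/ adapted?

Substitution: /j/ → /g/, /w/ → /z/, giving /gzʔətɹitzo/.
Under (C)V(N), the unsyllabifiable consonants are /g/, /z/, /t/, /t/ (only a nasal (/m/, /n/, or /ŋ/) is licensed in coda position; onsets are limited to one consonant).
Each unlicensed consonant becomes the onset of a new syllable: /g/ → /gə/, /z/ → /zə/, /t/ → /ti/, /t/ → /to/.

gəzəʔətiɹitozo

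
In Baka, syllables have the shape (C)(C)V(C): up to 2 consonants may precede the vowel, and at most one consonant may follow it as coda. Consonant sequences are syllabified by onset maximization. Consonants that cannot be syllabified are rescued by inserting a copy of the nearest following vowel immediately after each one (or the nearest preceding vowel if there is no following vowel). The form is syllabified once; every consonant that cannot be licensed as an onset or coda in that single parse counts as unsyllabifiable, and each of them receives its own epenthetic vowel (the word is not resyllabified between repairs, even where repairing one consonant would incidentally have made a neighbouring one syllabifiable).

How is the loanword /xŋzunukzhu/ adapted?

xuŋzunukzhu

Under (C)(C)V(C), the unsyllabifiable consonants are /x/ (at most one coda consonant is licensed; onsets may contain at most 2 consonants).
Each unlicensed consonant becomes the onset of a new syllable: /x/ → /xu/.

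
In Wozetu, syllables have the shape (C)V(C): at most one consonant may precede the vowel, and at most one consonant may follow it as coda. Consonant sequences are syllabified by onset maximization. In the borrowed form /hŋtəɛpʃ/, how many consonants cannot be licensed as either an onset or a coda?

3

The consonants /h/, /ŋ/, /ʃ/ cannot be parsed into a legal (C)V(C) syllable (at most one coda consonant is licensed; onsets are limited to one consonant).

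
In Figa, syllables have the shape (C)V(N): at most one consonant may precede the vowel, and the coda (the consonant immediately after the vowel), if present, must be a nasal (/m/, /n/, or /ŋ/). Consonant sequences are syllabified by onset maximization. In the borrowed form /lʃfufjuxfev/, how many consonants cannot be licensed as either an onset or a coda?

Syllabifying with onset maximization leaves /l/, /ʃ/, /f/, /x/, /v/ stranded (only a nasal (/m/, /n/, or /ŋ/) is licensed in coda position; onsets are limited to one consonant).

5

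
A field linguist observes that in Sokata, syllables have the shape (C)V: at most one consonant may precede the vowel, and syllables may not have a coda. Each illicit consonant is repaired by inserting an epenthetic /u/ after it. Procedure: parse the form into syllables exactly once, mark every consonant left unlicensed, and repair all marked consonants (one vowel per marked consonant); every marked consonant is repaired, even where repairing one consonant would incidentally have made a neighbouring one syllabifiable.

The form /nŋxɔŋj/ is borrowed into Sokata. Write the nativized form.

nuŋuxɔŋuju

The consonants /n/, /ŋ/, /ŋ/, /j/ cannot be parsed into a legal (C)V syllable (no codas are permitted; onsets are limited to one consonant).
Each unlicensed consonant becomes the onset of a new syllable: /n/ → /nu/, /ŋ/ → /ŋu/, /ŋ/ → /ŋu/, /j/ → /ju/.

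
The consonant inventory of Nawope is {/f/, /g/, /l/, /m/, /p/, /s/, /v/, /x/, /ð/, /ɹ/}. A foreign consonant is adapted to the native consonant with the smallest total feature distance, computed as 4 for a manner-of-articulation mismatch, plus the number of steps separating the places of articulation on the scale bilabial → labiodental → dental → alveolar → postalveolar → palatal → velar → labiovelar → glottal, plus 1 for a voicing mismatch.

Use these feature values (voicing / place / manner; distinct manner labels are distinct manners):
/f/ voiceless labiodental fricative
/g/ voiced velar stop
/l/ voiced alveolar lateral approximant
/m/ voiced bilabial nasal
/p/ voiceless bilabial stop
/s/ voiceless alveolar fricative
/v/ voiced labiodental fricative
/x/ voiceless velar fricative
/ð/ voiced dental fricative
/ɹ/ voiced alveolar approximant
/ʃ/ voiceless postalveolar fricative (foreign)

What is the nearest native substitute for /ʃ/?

/s/ is closest: same manner (fricative), place distance 1 (postalveolar→alveolar), same voicing; total 1. Next closest is /x/ at distance 2.

s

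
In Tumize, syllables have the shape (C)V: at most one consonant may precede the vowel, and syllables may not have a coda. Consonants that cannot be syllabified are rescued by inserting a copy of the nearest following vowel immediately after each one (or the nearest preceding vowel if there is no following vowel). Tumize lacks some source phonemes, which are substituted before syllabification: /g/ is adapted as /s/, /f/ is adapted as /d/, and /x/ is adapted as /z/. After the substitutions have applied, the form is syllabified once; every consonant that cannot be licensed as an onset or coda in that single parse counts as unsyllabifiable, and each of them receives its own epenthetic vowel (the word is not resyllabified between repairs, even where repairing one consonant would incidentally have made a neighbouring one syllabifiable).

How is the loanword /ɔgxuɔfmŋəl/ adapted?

ɔsuzuɔdəməŋələ

Substitution: /g/ → /s/, /x/ → /z/, /f/ → /d/, giving /ɔszuɔdmŋəl/.
The consonants /s/, /d/, /m/, /l/ cannot be parsed into a legal (C)V syllable (no codas are permitted; onsets are limited to one consonant).
Inserting the epenthetic vowel yields /s/ → /su/, /d/ → /də/, /m/ → /mə/, /l/ → /lə/.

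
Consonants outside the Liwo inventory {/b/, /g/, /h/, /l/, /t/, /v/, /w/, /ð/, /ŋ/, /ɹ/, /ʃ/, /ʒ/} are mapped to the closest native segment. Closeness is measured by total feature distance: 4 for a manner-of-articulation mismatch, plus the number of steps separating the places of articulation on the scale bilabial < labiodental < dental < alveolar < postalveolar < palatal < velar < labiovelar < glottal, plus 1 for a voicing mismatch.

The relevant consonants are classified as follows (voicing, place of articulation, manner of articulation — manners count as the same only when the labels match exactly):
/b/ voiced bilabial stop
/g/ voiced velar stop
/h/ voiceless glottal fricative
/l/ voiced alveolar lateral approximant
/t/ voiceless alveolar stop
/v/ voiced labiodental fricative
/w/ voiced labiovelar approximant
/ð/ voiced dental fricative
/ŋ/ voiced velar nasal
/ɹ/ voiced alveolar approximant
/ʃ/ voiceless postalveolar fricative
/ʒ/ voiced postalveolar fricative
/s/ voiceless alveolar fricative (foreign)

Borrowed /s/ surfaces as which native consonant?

ʃ

/ʃ/ is closest: same manner (fricative), place distance 1 (alveolar→postalveolar), same voicing; total 1. Next closest is /ð/ at distance 2.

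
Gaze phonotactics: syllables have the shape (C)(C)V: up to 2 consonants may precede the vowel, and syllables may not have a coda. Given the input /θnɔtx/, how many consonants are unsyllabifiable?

2

The consonants /t/, /x/ cannot be parsed into a legal (C)(C)V syllable (no codas are permitted; onsets may contain at most 2 consonants).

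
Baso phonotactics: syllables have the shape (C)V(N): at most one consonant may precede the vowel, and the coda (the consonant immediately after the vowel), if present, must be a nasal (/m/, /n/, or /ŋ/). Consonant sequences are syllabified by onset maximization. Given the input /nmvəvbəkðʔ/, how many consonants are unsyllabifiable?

6

The consonants /n/, /m/, /v/, /k/, /ð/, /ʔ/ cannot be parsed into a legal (C)V(N) syllable (only a nasal (/m/, /n/, or /ŋ/) is licensed in coda position; onsets are limited to one consonant).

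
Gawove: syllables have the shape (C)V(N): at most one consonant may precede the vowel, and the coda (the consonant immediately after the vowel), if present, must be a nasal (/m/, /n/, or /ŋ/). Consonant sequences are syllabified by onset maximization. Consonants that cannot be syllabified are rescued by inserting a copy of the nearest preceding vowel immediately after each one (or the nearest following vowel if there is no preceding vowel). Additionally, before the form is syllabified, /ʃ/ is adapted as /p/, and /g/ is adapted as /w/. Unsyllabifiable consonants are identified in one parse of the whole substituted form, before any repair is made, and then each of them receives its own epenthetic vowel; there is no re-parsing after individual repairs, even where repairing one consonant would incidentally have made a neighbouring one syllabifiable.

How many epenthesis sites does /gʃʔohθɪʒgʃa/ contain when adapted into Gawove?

5

After substitution the input is /wpʔohθɪʒwpa/.
The unsyllabifiable consonants are /w/, /p/, /h/, /ʒ/, /w/; each receives one epenthetic vowel.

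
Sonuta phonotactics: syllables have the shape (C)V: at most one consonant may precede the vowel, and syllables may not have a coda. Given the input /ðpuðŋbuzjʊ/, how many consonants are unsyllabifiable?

4

Under (C)V, the unsyllabifiable consonants are /ð/, /ð/, /ŋ/, /z/ (no codas are permitted; onsets are limited to one consonant).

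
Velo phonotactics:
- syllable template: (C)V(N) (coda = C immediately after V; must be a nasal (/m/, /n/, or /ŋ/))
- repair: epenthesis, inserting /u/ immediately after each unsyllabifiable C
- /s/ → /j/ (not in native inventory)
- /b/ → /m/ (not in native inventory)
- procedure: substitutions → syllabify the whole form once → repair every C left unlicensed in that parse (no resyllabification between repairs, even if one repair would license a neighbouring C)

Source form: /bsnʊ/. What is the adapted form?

mujunʊ

Substitution: /b/ → /m/, /s/ → /j/, giving /mjnʊ/.
The consonants /m/, /j/ cannot be parsed into a legal (C)V(N) syllable (only a nasal (/m/, /n/, or /ŋ/) is licensed in coda position; onsets are limited to one consonant).
Epenthesis after each stranded consonant: /m/ → /mu/, /j/ → /ju/.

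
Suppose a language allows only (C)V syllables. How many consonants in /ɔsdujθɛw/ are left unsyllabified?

3

The consonants /s/, /j/, /w/ cannot be parsed into a legal (C)V syllable (no codas are permitted; onsets are limited to one consonant).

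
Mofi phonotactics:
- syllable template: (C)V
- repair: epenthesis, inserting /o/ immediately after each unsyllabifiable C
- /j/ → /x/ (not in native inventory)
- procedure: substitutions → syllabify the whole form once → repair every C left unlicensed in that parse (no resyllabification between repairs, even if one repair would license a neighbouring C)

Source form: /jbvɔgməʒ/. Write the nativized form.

Substitution: /j/ → /x/, giving /xbvɔgməʒ/.
Under (C)V, the unsyllabifiable consonants are /x/, /b/, /g/, /ʒ/ (no codas are permitted; onsets are limited to one consonant).
Inserting the epenthetic vowel yields /x/ → /xo/, /b/ → /bo/, /g/ → /go/, /ʒ/ → /ʒo/.

xobovɔgoməʒo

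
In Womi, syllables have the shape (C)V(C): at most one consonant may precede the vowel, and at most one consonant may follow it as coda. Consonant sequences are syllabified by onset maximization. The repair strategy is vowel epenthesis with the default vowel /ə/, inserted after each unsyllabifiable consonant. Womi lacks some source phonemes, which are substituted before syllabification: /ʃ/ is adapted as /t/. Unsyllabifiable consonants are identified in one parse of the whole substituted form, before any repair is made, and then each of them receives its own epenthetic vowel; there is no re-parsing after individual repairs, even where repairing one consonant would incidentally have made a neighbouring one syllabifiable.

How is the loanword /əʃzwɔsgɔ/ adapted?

Substitution: /ʃ/ → /t/, giving /ətzwɔsgɔ/.
The consonants /z/ cannot be parsed into a legal (C)V(C) syllable (at most one coda consonant is licensed; onsets are limited to one consonant).
Inserting the epenthetic vowel yields /z/ → /zə/.

ətzəwɔsgɔ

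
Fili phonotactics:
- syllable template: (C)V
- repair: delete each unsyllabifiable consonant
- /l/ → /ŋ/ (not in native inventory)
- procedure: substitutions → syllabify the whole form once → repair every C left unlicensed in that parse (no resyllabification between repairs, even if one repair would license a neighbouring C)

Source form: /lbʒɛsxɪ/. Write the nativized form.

Substitution: /l/ → /ŋ/, giving /ŋbʒɛsxɪ/.
The consonants /ŋ/, /b/, /s/ cannot be parsed into a legal (C)V syllable (no codas are permitted; onsets are limited to one consonant).
Each unlicensed consonant is deleted: /ŋ/, /b/, /s/.

ʒɛxɪ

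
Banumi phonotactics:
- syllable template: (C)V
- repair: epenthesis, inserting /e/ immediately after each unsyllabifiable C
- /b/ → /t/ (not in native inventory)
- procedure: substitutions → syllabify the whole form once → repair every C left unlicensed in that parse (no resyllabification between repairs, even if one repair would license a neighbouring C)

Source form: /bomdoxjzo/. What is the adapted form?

Substitution: /b/ → /t/, giving /tomdoxjzo/.
The consonants /m/, /x/, /j/ cannot be parsed into a legal (C)V syllable (no codas are permitted; onsets are limited to one consonant).
Epenthesis after each stranded consonant: /m/ → /me/, /x/ → /xe/, /j/ → /je/.

tomedoxejezo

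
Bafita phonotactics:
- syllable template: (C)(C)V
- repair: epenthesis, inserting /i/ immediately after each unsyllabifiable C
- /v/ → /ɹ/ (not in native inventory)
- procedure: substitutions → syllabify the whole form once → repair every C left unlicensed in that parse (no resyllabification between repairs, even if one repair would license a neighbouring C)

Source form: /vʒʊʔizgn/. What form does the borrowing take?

ɹʒʊʔizigini

Substitution: /v/ → /ɹ/, giving /ɹʒʊʔizgn/.
Under (C)(C)V, the unsyllabifiable consonants are /z/, /g/, /n/ (no codas are permitted; onsets may contain at most 2 consonants).
Inserting the epenthetic vowel yields /z/ → /zi/, /g/ → /gi/, /n/ → /ni/.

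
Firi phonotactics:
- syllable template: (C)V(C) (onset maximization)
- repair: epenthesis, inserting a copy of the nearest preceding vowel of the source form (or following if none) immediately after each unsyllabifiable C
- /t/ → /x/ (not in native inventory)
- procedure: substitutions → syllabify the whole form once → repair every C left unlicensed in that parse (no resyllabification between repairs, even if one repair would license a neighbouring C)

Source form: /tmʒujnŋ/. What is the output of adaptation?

xumuʒujnuŋu

Substitution: /t/ → /x/, giving /xmʒujnŋ/.
Under (C)V(C), the unsyllabifiable consonants are /x/, /m/, /n/, /ŋ/ (at most one coda consonant is licensed; onsets are limited to one consonant).
Each unlicensed consonant becomes the onset of a new syllable: /x/ → /xu/, /m/ → /mu/, /n/ → /nu/, /ŋ/ → /ŋu/.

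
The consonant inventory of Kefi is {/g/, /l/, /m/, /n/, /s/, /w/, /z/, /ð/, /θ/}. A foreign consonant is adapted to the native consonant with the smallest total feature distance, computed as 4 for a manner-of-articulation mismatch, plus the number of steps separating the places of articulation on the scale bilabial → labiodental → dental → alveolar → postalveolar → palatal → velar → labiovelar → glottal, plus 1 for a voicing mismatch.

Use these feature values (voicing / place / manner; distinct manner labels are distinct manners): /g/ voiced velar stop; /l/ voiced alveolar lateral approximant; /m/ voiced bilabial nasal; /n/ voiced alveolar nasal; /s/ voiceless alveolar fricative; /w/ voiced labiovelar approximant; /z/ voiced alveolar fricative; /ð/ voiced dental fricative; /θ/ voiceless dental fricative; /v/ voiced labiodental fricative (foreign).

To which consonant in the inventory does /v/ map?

/ð/ is closest: same manner (fricative), place distance 1 (labiodental→dental), same voicing; total 1. Next closest is /z/ at distance 2.

ð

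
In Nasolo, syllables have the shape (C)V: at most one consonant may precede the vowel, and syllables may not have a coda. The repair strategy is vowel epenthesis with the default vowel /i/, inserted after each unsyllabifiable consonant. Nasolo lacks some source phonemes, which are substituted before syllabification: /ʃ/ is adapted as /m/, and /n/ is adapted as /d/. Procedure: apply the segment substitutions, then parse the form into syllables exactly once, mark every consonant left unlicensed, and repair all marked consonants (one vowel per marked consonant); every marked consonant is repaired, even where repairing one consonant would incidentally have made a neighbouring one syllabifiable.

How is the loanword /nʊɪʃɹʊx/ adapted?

Substitution: /n/ → /d/, /ʃ/ → /m/, giving /dʊɪmɹʊx/.
Under (C)V, the unsyllabifiable consonants are /m/, /x/ (no codas are permitted; onsets are limited to one consonant).
Epenthesis after each stranded consonant: /m/ → /mi/, /x/ → /xi/.

dʊɪmiɹʊxi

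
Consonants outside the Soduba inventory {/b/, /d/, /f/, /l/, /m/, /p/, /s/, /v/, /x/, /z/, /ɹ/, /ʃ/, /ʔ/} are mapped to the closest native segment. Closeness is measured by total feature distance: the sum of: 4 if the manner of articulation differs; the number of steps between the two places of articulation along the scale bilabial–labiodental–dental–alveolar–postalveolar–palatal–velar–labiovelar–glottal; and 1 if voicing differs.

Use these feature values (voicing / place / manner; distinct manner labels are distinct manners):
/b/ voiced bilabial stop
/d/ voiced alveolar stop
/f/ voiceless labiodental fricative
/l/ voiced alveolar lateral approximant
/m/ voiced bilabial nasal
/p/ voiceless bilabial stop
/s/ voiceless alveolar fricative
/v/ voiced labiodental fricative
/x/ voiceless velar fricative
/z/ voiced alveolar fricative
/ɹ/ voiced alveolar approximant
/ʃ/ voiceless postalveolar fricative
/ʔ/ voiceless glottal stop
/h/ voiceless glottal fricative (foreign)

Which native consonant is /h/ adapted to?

/x/ is closest: same manner (fricative), place distance 2 (glottal→velar), same voicing; total 2. Next closest is /ʃ/ at distance 4.

x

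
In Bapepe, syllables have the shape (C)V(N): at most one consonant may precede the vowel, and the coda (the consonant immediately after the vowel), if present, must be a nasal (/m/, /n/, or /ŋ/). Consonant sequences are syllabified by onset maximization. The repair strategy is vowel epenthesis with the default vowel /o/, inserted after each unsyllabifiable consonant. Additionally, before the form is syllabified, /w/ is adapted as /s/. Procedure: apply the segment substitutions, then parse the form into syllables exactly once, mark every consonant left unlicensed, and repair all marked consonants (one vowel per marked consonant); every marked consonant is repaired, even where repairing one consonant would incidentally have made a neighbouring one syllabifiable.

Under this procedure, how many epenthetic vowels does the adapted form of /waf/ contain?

1

After substitution the input is /saf/.
The unsyllabifiable consonants are /f/; each receives one epenthetic vowel.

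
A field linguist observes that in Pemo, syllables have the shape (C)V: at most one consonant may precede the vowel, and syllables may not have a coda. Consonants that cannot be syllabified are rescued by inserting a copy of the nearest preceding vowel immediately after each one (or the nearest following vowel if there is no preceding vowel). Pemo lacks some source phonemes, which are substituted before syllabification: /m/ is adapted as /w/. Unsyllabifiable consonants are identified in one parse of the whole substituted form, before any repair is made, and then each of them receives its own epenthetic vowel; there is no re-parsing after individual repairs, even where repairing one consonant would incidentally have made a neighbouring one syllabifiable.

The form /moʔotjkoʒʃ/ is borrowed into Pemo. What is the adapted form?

Substitution: /m/ → /w/, giving /woʔotjkoʒʃ/.
Under (C)V, the unsyllabifiable consonants are /t/, /j/, /ʒ/, /ʃ/ (no codas are permitted; onsets are limited to one consonant).
Inserting the epenthetic vowel yields /t/ → /to/, /j/ → /jo/, /ʒ/ → /ʒo/, /ʃ/ → /ʃo/.

woʔotojokoʒoʃo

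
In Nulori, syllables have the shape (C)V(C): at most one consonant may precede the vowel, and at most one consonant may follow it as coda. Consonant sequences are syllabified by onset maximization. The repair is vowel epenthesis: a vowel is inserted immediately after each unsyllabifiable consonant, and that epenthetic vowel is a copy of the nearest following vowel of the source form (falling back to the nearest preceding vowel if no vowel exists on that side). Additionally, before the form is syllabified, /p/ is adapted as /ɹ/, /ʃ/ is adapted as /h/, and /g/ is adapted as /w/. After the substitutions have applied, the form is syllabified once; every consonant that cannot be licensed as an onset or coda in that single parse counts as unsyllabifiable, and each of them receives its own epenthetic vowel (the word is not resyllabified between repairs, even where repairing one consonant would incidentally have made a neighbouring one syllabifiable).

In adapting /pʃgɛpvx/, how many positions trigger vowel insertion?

After substitution the input is /ɹhwɛɹvx/.
The unsyllabifiable consonants are /ɹ/, /h/, /v/, /x/; each receives one epenthetic vowel.

4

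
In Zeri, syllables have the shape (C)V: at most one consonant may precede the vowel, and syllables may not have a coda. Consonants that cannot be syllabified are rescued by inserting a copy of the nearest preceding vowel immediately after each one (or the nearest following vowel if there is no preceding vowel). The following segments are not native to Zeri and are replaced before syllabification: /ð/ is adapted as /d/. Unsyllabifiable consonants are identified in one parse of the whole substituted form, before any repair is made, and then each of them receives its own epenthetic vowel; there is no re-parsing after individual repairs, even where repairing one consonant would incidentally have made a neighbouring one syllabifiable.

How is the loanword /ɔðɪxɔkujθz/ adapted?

Substitution: /ð/ → /d/, giving /ɔdɪxɔkujθz/.
Syllabifying with onset maximization leaves /j/, /θ/, /z/ stranded (no codas are permitted; onsets are limited to one consonant).
Each unlicensed consonant becomes the onset of a new syllable: /j/ → /ju/, /θ/ → /θu/, /z/ → /zu/.

ɔdɪxɔkujuθuzu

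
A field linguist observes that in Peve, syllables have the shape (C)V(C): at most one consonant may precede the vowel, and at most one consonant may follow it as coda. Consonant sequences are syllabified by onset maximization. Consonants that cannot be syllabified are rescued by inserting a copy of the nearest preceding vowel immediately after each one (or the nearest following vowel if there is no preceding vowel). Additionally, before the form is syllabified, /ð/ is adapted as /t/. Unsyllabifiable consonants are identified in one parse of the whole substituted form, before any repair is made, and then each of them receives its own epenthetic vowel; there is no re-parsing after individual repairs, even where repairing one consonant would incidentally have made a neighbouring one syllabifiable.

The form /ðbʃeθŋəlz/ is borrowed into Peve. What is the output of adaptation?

Substitution: /ð/ → /t/, giving /tbʃeθŋəlz/.
The consonants /t/, /b/, /z/ cannot be parsed into a legal (C)V(C) syllable (at most one coda consonant is licensed; onsets are limited to one consonant).
Epenthesis after each stranded consonant: /t/ → /te/, /b/ → /be/, /z/ → /zə/.

tebeʃeθŋəlzə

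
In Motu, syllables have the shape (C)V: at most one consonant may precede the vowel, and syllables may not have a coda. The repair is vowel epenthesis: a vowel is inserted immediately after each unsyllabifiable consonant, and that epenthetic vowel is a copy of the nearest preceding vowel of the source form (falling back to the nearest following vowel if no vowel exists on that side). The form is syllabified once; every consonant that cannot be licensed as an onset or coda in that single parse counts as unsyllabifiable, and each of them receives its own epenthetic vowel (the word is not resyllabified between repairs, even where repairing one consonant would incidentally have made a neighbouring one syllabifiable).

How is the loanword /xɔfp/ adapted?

xɔfɔpɔ

Syllabifying with onset maximization leaves /f/, /p/ stranded (no codas are permitted; onsets are limited to one consonant).
Epenthesis after each stranded consonant: /f/ → /fɔ/, /p/ → /pɔ/.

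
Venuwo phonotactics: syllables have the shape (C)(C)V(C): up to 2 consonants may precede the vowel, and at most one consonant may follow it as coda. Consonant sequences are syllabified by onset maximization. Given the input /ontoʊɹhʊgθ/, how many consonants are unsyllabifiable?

1

Under (C)(C)V(C), the unsyllabifiable consonants are /θ/ (at most one coda consonant is licensed; onsets may contain at most 2 consonants).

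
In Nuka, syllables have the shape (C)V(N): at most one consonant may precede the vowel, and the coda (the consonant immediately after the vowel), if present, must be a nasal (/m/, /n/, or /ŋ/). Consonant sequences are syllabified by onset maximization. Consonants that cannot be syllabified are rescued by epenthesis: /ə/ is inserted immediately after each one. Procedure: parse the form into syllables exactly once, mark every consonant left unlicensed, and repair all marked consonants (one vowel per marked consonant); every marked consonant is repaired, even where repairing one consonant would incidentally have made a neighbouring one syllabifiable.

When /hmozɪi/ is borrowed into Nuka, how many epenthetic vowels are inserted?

1

The unsyllabifiable consonants are /h/; each receives one epenthetic vowel.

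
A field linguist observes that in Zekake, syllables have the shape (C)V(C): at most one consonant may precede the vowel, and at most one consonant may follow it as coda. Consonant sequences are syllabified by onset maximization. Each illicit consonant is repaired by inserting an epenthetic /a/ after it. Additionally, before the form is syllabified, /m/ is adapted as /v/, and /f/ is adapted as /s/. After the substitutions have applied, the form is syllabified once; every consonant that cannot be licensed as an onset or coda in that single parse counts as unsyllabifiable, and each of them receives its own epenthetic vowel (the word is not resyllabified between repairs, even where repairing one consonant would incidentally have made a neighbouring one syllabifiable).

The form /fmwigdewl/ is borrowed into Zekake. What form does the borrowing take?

Substitution: /f/ → /s/, /m/ → /v/, giving /svwigdewl/.
Under (C)V(C), the unsyllabifiable consonants are /s/, /v/, /l/ (at most one coda consonant is licensed; onsets are limited to one consonant).
Each unlicensed consonant becomes the onset of a new syllable: /s/ → /sa/, /v/ → /va/, /l/ → /la/.

savawigdewla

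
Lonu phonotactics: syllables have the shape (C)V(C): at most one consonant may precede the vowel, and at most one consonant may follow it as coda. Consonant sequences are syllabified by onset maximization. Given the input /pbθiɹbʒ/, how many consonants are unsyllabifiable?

Syllabifying with onset maximization leaves /p/, /b/, /b/, /ʒ/ stranded (at most one coda consonant is licensed; onsets are limited to one consonant).

4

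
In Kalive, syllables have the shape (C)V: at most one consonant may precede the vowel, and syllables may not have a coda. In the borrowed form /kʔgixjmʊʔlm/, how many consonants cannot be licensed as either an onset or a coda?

7

Syllabifying with onset maximization leaves /k/, /ʔ/, /x/, /j/, /ʔ/, /l/, /m/ stranded (no codas are permitted; onsets are limited to one consonant).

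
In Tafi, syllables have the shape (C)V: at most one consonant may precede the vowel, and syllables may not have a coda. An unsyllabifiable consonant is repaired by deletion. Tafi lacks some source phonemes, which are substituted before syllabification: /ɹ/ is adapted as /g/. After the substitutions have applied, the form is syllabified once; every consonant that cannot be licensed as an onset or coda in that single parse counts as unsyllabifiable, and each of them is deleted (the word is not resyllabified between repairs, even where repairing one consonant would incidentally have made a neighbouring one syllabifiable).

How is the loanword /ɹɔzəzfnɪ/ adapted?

Substitution: /ɹ/ → /g/, giving /gɔzəzfnɪ/.
Under (C)V, the unsyllabifiable consonants are /z/, /f/ (no codas are permitted; onsets are limited to one consonant).
Each unlicensed consonant is deleted: /z/, /f/.

gɔzənɪ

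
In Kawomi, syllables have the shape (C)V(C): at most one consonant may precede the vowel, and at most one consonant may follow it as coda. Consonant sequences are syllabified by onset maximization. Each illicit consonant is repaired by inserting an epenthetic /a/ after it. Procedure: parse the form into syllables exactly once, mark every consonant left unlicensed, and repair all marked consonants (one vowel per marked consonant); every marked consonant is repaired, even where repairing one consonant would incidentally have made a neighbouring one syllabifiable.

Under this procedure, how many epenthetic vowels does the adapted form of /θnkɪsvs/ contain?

4

The unsyllabifiable consonants are /θ/, /n/, /v/, /s/; each receives one epenthetic vowel.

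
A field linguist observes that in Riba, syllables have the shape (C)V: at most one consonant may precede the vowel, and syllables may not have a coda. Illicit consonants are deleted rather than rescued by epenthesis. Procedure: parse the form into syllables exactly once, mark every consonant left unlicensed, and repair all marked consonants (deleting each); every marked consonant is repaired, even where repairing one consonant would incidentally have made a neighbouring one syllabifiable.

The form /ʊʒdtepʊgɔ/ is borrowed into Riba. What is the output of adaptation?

ʊtepʊgɔ

The consonants /ʒ/, /d/ cannot be parsed into a legal (C)V syllable (no codas are permitted; onsets are limited to one consonant).
Deleting the stranded consonants removes /ʒ/, /d/.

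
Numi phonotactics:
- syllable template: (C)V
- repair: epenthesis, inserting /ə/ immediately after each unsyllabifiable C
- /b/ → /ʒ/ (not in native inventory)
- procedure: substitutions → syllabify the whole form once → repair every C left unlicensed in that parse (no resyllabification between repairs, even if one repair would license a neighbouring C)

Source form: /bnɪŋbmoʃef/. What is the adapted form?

Substitution: /b/ → /ʒ/, giving /ʒnɪŋʒmoʃef/.
Under (C)V, the unsyllabifiable consonants are /ʒ/, /ŋ/, /ʒ/, /f/ (no codas are permitted; onsets are limited to one consonant).
Each unlicensed consonant becomes the onset of a new syllable: /ʒ/ → /ʒə/, /ŋ/ → /ŋə/, /ʒ/ → /ʒə/, /f/ → /fə/.

ʒənɪŋəʒəmoʃefə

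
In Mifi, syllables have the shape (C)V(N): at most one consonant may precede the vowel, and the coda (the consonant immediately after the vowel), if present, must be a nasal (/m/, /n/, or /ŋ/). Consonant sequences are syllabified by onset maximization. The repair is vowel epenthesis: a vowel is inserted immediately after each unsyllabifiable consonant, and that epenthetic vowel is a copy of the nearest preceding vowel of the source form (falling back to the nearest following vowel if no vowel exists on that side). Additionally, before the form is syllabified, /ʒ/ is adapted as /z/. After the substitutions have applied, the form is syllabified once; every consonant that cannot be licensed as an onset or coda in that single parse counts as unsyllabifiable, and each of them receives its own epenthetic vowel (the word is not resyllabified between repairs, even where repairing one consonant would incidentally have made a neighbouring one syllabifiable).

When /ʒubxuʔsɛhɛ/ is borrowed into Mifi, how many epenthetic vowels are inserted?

After substitution the input is /zubxuʔsɛhɛ/.
The unsyllabifiable consonants are /b/, /ʔ/; each receives one epenthetic vowel.

2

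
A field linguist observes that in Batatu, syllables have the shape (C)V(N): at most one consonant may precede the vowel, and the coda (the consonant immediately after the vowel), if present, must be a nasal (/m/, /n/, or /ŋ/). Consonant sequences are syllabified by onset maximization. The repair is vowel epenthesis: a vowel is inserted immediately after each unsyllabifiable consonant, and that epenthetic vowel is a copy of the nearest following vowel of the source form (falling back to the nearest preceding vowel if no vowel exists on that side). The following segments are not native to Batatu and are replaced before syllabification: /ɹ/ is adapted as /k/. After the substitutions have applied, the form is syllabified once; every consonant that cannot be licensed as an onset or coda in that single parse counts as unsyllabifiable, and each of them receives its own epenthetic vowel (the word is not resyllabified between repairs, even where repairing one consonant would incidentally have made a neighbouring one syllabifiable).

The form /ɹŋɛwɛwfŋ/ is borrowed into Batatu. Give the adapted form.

Substitution: /ɹ/ → /k/, giving /kŋɛwɛwfŋ/.
Under (C)V(N), the unsyllabifiable consonants are /k/, /w/, /f/, /ŋ/ (only a nasal (/m/, /n/, or /ŋ/) is licensed in coda position; onsets are limited to one consonant).
Epenthesis after each stranded consonant: /k/ → /kɛ/, /w/ → /wɛ/, /f/ → /fɛ/, /ŋ/ → /ŋɛ/.

kɛŋɛwɛwɛfɛŋɛ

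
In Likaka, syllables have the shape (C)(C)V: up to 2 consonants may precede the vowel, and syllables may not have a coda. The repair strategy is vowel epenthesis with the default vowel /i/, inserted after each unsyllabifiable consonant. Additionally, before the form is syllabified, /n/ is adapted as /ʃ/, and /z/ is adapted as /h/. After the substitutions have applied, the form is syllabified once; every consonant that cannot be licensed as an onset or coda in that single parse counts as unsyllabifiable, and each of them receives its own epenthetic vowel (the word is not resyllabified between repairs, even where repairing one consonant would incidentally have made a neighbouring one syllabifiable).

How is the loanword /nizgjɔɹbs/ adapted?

ʃihigjɔɹibisi

Substitution: /n/ → /ʃ/, /z/ → /h/, giving /ʃihgjɔɹbs/.
The consonants /h/, /ɹ/, /b/, /s/ cannot be parsed into a legal (C)(C)V syllable (no codas are permitted; onsets may contain at most 2 consonants).
Epenthesis after each stranded consonant: /h/ → /hi/, /ɹ/ → /ɹi/, /b/ → /bi/, /s/ → /si/.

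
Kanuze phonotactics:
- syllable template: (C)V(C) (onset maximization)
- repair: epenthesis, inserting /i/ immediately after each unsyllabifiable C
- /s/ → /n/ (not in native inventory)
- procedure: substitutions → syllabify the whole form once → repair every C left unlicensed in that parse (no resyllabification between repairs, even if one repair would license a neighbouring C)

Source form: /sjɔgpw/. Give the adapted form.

Substitution: /s/ → /n/, giving /njɔgpw/.
Syllabifying with onset maximization leaves /n/, /p/, /w/ stranded (at most one coda consonant is licensed; onsets are limited to one consonant).
Epenthesis after each stranded consonant: /n/ → /ni/, /p/ → /pi/, /w/ → /wi/.

nijɔgpiwi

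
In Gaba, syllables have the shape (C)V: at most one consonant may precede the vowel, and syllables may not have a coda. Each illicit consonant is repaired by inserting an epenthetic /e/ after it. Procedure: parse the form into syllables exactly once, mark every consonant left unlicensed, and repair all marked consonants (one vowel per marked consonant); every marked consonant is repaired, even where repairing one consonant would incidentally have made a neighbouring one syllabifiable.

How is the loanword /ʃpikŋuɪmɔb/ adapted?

Syllabifying with onset maximization leaves /ʃ/, /k/, /b/ stranded (no codas are permitted; onsets are limited to one consonant).
Inserting the epenthetic vowel yields /ʃ/ → /ʃe/, /k/ → /ke/, /b/ → /be/.

ʃepikeŋuɪmɔbe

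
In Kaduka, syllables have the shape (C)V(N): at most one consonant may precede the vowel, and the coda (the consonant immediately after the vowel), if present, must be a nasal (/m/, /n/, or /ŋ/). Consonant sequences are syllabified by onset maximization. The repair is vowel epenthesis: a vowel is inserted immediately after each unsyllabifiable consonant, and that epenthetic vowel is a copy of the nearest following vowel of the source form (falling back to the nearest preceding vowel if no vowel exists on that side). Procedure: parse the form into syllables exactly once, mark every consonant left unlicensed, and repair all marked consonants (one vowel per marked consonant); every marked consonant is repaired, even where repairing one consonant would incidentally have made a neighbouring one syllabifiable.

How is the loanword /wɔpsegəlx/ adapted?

The consonants /p/, /l/, /x/ cannot be parsed into a legal (C)V(N) syllable (only a nasal (/m/, /n/, or /ŋ/) is licensed in coda position; onsets are limited to one consonant).
Each unlicensed consonant becomes the onset of a new syllable: /p/ → /pe/, /l/ → /lə/, /x/ → /xə/.

wɔpesegələxə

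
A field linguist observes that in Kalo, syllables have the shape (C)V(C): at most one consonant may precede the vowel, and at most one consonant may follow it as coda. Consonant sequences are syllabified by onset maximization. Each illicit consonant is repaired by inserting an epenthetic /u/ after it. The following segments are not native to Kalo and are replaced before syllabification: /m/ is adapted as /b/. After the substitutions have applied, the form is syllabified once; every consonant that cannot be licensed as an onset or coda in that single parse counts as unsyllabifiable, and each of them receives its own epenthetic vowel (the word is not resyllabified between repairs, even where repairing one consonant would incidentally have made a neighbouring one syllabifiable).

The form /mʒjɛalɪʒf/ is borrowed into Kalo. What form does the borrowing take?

buʒujɛalɪʒfu

Substitution: /m/ → /b/, giving /bʒjɛalɪʒf/.
The consonants /b/, /ʒ/, /f/ cannot be parsed into a legal (C)V(C) syllable (at most one coda consonant is licensed; onsets are limited to one consonant).
Epenthesis after each stranded consonant: /b/ → /bu/, /ʒ/ → /ʒu/, /f/ → /fu/.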